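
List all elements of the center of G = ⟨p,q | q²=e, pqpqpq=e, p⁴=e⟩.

An element z ∈ Z(G) iff z commutes with every generator.
For example e is central: e·p = p = p·e; e·q = q = q·e.
Whereas p ∉ Z(G) since p·q = pq ≠ qp = q·p.
Checking each of the 24 elements this way gives Z(G) = {e}, of order 1.

Answer: {e}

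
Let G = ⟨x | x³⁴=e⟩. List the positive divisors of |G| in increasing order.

|G| = 34 = 2 · 17. By Lagrange's theorem the order of any subgroup divides 34; the divisors of 34 are 1, 2, 17, 34.

Answer: 1, 2, 17, 34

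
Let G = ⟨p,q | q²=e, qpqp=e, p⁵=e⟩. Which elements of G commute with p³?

⟨p³⟩ ⊆ C_G(p³) since powers of p³ commute with p³; so |C_G(p³)| ≥ |⟨p³⟩| = 5.
By orbit–stabilizer, |C_G(p³)| = |G| / |conj. class of p³| = 10 / 2 = 5.
The 5 elements commuting with p³ are {e, p, p², p³, p⁴}.

Answer: {e, p, p², p³, p⁴}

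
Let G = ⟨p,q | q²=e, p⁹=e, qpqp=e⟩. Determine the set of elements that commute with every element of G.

An element z ∈ Z(G) iff z commutes with every generator.
For example e is central: e·p = p = p·e; e·q = q = q·e.
Whereas p ∉ Z(G) since p·q = pq ≠ p⁸q = q·p.
Checking each of the 18 elements this way gives Z(G) = {e}, of order 1.

Answer: {e}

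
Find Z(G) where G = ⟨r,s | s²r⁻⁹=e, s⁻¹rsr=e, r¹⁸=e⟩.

An element z ∈ Z(G) iff z commutes with every generator.
For example r⁹ is central: (r⁹)·r = r¹⁰ = r·(r⁹); (r⁹)·s = s⁻¹ = s·(r⁹).
Whereas r ∉ Z(G) since r·s = rs ≠ r⁸s⁻¹ = s·r.
Checking each of the 36 elements this way gives Z(G) = {e, r⁹}, of order 2.

Answer: {e, r⁹}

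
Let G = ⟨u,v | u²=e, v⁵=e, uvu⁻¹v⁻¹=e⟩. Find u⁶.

Compute successive powers of u, reducing at each step:
  u²: u · u = e
  u³: e · u = u
  u⁴: u · u = e
  u⁵: e · u = u
  u⁶: u · u = e

Answer: e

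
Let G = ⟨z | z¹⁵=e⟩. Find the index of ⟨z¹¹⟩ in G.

First find ord(z¹¹) by computing successive powers:
  (z¹¹)¹ = z¹¹, (z¹¹)² = z⁷, (z¹¹)³ = z³, (z¹¹)⁴ = z¹⁴, (z¹¹)⁵ = z¹⁰, (z¹¹)⁶ = z⁶, (z¹¹)⁷ = z², (z¹¹)⁸ = z¹³, (z¹¹)⁹ = z⁹, (z¹¹)¹⁰ = z⁵, (z¹¹)¹¹ = z, (z¹¹)¹² = z¹², (z¹¹)¹³ = z⁸, (z¹¹)¹⁴ = z⁴, (z¹¹)¹⁵ = e.
So |⟨z¹¹⟩| = ord(z¹¹) = 15. With |G| = 15, by Lagrange [G : ⟨z¹¹⟩] = 15/15 = 1.

Answer: 1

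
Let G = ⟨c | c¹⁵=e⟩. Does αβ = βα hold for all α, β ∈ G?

G has a single generator, so G is cyclic and hence abelian.

Answer: Yes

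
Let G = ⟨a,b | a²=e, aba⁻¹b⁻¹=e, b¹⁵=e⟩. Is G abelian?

Each pair of generators commutes: a·b = ab = b·a. Since the generators pairwise commute, every element of G commutes with every other, so G is abelian.

Answer: Yes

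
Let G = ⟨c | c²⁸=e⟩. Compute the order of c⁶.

Compute successive powers until reaching e:
  (c⁶)¹ = c⁶, (c⁶)² = c¹², (c⁶)³ = c¹⁸, (c⁶)⁴ = c²⁴, (c⁶)⁵ = c², (c⁶)⁶ = c⁸, (c⁶)⁷ = c¹⁴, (c⁶)⁸ = c²⁰, (c⁶)⁹ = c²⁶, (c⁶)¹⁰ = c⁴, (c⁶)¹¹ = c¹⁰, (c⁶)¹² = c¹⁶, (c⁶)¹³ = c²², (c⁶)¹⁴ = e.
The smallest positive k with (c⁶)ᵏ = e is 14.

Answer: 14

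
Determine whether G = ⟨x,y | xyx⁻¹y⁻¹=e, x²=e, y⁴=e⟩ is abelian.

Each pair of generators commutes: x·y = xy = y·x. Since the generators pairwise commute, every element of G commutes with every other, so G is abelian.

Answer: Yes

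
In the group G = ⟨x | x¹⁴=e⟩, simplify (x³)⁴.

Compute successive powers of (x³), reducing at each step:
  (x³)²: (x³) · x³ = x⁶
  (x³)³: (x⁶) · x³ = x⁹
  (x³)⁴: (x⁹) · x³ = x¹²

Answer: x¹²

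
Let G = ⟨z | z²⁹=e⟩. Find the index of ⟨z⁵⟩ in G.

First find ord(z⁵) by computing successive powers:
  (z⁵)¹ = z⁵, (z⁵)² = z¹⁰, (z⁵)³ = z¹⁵, (z⁵)⁴ = z²⁰, (z⁵)⁵ = z²⁵, (z⁵)⁶ = z, (z⁵)⁷ = z⁶, (z⁵)⁸ = z¹¹, (z⁵)⁹ = z¹⁶, (z⁵)¹⁰ = z²¹, (z⁵)¹¹ = z²⁶, (z⁵)¹² = z², (z⁵)¹³ = z⁷, (z⁵)¹⁴ = z¹², (z⁵)¹⁵ = z¹⁷, (z⁵)¹⁶ = z²², (z⁵)¹⁷ = z²⁷, (z⁵)¹⁸ = z³, (z⁵)¹⁹ = z⁸, (z⁵)²⁰ = z¹³, (z⁵)²¹ = z¹⁸, (z⁵)²² = z²³, (z⁵)²³ = z²⁸, (z⁵)²⁴ = z⁴, (z⁵)²⁵ = z⁹, (z⁵)²⁶ = z¹⁴, (z⁵)²⁷ = z¹⁹, (z⁵)²⁸ = z²⁴, (z⁵)²⁹ = e.
So |⟨z⁵⟩| = ord(z⁵) = 29. With |G| = 29, by Lagrange [G : ⟨z⁵⟩] = 29/29 = 1.

Answer: 1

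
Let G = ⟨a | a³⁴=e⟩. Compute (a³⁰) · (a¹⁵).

Compute (a³⁰) · (a¹⁵) by multiplying left to right and reducing via the relations at each step:
  (a³⁰) · a¹⁵ = a¹¹

Answer: a¹¹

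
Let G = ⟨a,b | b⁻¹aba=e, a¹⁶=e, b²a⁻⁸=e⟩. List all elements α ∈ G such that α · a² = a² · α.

⟨a²⟩ ⊆ C_G(a²) since powers of a² commute with a²; so |C_G(a²)| ≥ |⟨a²⟩| = 8.
By orbit–stabilizer, |C_G(a²)| = |G| / |conj. class of a²| = 32 / 2 = 16.
The 16 elements commuting with a² are {e, a, a², a³, a⁴, a⁵, a⁶, a⁷, a⁸, a⁹, a¹⁰, a¹¹, a¹², a¹³, a¹⁴, a¹⁵}.

Answer: {e, a, a², a³, a⁴, a⁵, a⁶, a⁷, a⁸, a⁹, a¹⁰, a¹¹, a¹², a¹³, a¹⁴, a¹⁵}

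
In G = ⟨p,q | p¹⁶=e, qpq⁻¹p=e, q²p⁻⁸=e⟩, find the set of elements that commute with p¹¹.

⟨p¹¹⟩ ⊆ C_G(p¹¹) since powers of p¹¹ commute with p¹¹; so |C_G(p¹¹)| ≥ |⟨p¹¹⟩| = 16.
By orbit–stabilizer, |C_G(p¹¹)| = |G| / |conj. class of p¹¹| = 32 / 2 = 16.
The 16 elements commuting with p¹¹ are {e, p, p², p³, p⁴, p⁵, p⁶, p⁷, p⁸, p⁹, p¹⁰, p¹¹, p¹², p¹³, p¹⁴, p¹⁵}.

Answer: {e, p, p², p³, p⁴, p⁵, p⁶, p⁷, p⁸, p⁹, p¹⁰, p¹¹, p¹², p¹³, p¹⁴, p¹⁵}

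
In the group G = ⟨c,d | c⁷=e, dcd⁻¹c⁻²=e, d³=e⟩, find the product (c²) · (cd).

Compute (c²) · (cd) by multiplying left to right and reducing via the relations at each step:
  (c²) · c = c³
  (c³) · d = c³d

Answer: c³d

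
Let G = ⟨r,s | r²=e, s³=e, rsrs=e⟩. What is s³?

Compute successive powers of s, reducing at each step:
  s²: s · s = s²
  s³: (s²) · s = e

Answer: e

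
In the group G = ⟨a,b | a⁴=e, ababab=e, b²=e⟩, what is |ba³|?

Compute successive powers until reaching e:
  (ba³)¹ = ba³, (ba³)² = ab, (ba³)³ = e.
The smallest positive k with (ba³)ᵏ = e is 3.

Answer: 3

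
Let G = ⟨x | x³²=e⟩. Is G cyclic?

|G| = 32. The element x has order 32 (its powers give 32 distinct elements), so ⟨x⟩ = G and G is cyclic.

Answer: Yes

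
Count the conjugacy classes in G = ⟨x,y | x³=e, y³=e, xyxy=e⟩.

The conjugacy classes (representative and size) are:
  [e] (size 1), [yx²] (size 4), [y²x] (size 4), [x²y²] (size 3).
Class equation: 1 + 4 + 4 + 3 = 12 = |G|. So G has 4 conjugacy classes.

Answer: 4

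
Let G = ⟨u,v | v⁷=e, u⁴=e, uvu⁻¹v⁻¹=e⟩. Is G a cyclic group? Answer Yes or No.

|G| = 28. The element uv has order 28 (its powers give 28 distinct elements), so ⟨uv⟩ = G and G is cyclic.

Answer: Yes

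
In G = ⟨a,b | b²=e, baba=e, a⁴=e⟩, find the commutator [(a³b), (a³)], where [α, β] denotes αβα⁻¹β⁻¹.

[(a³b), (a³)] = (a³b)·(a³)·(a³b)⁻¹·(a³)⁻¹.
  (a³b) · (a³) = b
  b · (a³b) = a
  a · a = a²

Answer: a²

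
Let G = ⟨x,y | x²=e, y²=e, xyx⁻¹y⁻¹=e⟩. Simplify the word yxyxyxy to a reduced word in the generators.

Multiply left to right, reducing at each step:
  y · x = xy
  (xy) · y = x
  x · x = e
  e · y = y
  y · x = xy
  (xy) · y = x

Answer: x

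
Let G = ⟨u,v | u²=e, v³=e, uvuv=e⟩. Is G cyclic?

Every cyclic group is abelian. But u·v = uv while v·u = uv², so u·v ≠ v·u and G is not abelian. Hence G is not cyclic.

Answer: No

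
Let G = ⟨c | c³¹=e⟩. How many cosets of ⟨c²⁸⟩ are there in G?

First find ord(c²⁸) by computing successive powers:
  (c²⁸)¹ = c²⁸, (c²⁸)² = c²⁵, (c²⁸)³ = c²², (c²⁸)⁴ = c¹⁹, (c²⁸)⁵ = c¹⁶, (c²⁸)⁶ = c¹³, (c²⁸)⁷ = c¹⁰, (c²⁸)⁸ = c⁷, (c²⁸)⁹ = c⁴, (c²⁸)¹⁰ = c, (c²⁸)¹¹ = c²⁹, (c²⁸)¹² = c²⁶, (c²⁸)¹³ = c²³, (c²⁸)¹⁴ = c²⁰, (c²⁸)¹⁵ = c¹⁷, (c²⁸)¹⁶ = c¹⁴, (c²⁸)¹⁷ = c¹¹, (c²⁸)¹⁸ = c⁸, (c²⁸)¹⁹ = c⁵, (c²⁸)²⁰ = c², (c²⁸)²¹ = c³⁰, (c²⁸)²² = c²⁷, (c²⁸)²³ = c²⁴, (c²⁸)²⁴ = c²¹, (c²⁸)²⁵ = c¹⁸, (c²⁸)²⁶ = c¹⁵, (c²⁸)²⁷ = c¹², (c²⁸)²⁸ = c⁹, (c²⁸)²⁹ = c⁶, (c²⁸)³⁰ = c³, (c²⁸)³¹ = e.
So |⟨c²⁸⟩| = ord(c²⁸) = 31. With |G| = 31, by Lagrange [G : ⟨c²⁸⟩] = 31/31 = 1.

Answer: 1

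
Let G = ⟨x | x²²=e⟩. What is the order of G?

G is generated by a single element, so G is cyclic. The relator gives x²² = e and no smaller power is forced to be e, so the 22 powers {e, x, x², x³, x⁴, x⁵, x⁶, x⁷, x⁸, x⁹, x²¹, x²⁰, x¹², x¹³, x¹¹, x¹⁰, x¹⁴, x¹⁵, x¹⁶, x¹⁷, x¹⁸, x¹⁹} are distinct. Hence |G| = 22.

Answer: 22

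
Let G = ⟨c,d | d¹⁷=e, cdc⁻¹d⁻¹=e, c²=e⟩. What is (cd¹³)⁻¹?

The order of (cd¹³) is 34 (smallest k with (cd¹³)ᵏ = e), so (cd¹³)⁻¹ = (cd¹³)³³ = cd⁴.
Check: (cd¹³) · (cd⁴) → (cd¹³) · c = d¹³;   (d¹³) · d⁴ = e, giving e as required.

Answer: cd⁴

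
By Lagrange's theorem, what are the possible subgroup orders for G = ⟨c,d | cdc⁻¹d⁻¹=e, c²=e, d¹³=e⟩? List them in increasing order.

|G| = 26 = 2 · 13. By Lagrange's theorem the order of any subgroup divides 26; the divisors of 26 are 1, 2, 13, 26.

Answer: 1, 2, 13, 26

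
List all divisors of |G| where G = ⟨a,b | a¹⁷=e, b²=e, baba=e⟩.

|G| = 34 = 2 · 17. By Lagrange's theorem the order of any subgroup divides 34; the divisors of 34 are 1, 2, 17, 34.

Answer: 1, 2, 17, 34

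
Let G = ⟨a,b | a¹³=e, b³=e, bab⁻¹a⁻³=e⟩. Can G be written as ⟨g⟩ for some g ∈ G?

Every cyclic group is abelian. But a·b = ab while b·a = a³b, so a·b ≠ b·a and G is not abelian. Hence G is not cyclic.

Answer: No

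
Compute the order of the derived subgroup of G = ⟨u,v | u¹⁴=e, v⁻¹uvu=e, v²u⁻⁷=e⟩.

G' = [G, G] is generated by all commutators. The generator-pair commutators are: [u, v] = u².
The subgroup they normally generate is {e, u², u⁴, u⁶, u⁸, u¹⁰, u¹²}, of order 7.
Check: |G/G'| = 28/7 = 4 is the order of the abelianisation.

Answer: 7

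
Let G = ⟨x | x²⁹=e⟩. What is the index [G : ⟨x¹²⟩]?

First find ord(x¹²) by computing successive powers:
  (x¹²)¹ = x¹², (x¹²)² = x²⁴, (x¹²)³ = x⁷, (x¹²)⁴ = x¹⁹, (x¹²)⁵ = x², (x¹²)⁶ = x¹⁴, (x¹²)⁷ = x²⁶, (x¹²)⁸ = x⁹, (x¹²)⁹ = x²¹, (x¹²)¹⁰ = x⁴, (x¹²)¹¹ = x¹⁶, (x¹²)¹² = x²⁸, (x¹²)¹³ = x¹¹, (x¹²)¹⁴ = x²³, (x¹²)¹⁵ = x⁶, (x¹²)¹⁶ = x¹⁸, (x¹²)¹⁷ = x, (x¹²)¹⁸ = x¹³, (x¹²)¹⁹ = x²⁵, (x¹²)²⁰ = x⁸, (x¹²)²¹ = x²⁰, (x¹²)²² = x³, (x¹²)²³ = x¹⁵, (x¹²)²⁴ = x²⁷, (x¹²)²⁵ = x¹⁰, (x¹²)²⁶ = x²², (x¹²)²⁷ = x⁵, (x¹²)²⁸ = x¹⁷, (x¹²)²⁹ = e.
So |⟨x¹²⟩| = ord(x¹²) = 29. With |G| = 29, by Lagrange [G : ⟨x¹²⟩] = 29/29 = 1.

Answer: 1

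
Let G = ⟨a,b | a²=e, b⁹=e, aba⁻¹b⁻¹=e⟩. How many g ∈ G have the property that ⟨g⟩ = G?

G is cyclic of order 18. An element generates G iff its order is 18, and a cyclic group of order 18 has exactly φ(18) = 6 such elements.

Answer: 6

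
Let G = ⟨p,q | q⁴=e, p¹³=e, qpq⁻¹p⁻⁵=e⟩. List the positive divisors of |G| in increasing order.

|G| = 52 = 2² · 13. By Lagrange's theorem the order of any subgroup divides 52; the divisors of 52 are 1, 2, 4, 13, 26, 52.

Answer: 1, 2, 4, 13, 26, 52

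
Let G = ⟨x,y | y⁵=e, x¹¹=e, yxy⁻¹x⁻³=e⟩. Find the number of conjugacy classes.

The conjugacy classes (representative and size) are:
  [e] (size 1), [x³] (size 5), [x⁶] (size 5), [x⁷y] (size 11), [x⁹y²] (size 11), [x⁷y³] (size 11), [x⁷y⁴] (size 11).
Class equation: 1 + 5 + 5 + 11 + 11 + 11 + 11 = 55 = |G|. So G has 7 conjugacy classes.

Answer: 7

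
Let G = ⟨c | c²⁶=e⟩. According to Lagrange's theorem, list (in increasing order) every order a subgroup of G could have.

|G| = 26 = 2 · 13. By Lagrange's theorem the order of any subgroup divides 26; the divisors of 26 are 1, 2, 13, 26.

Answer: 1, 2, 13, 26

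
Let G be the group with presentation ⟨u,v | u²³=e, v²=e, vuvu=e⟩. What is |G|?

Enumerate words in the generators, reducing via the relations: the distinct elements are
  {e, u, v, uv, u², u³, u⁴, u⁵, u⁶, u⁷, u⁸, u⁹, u²v, u²², u²¹, u²⁰, u³v, u¹², u¹³, u¹¹, u¹⁰, u¹⁴, u¹⁵, u¹⁶, u¹⁷, u¹⁸, u¹⁹, u⁴v, u⁵v, u⁶v, u⁷v, u⁸v, u⁹v, u²²v, u²¹v, u²⁰v, u¹²v, u¹³v, u¹¹v, u¹⁰v, u¹⁴v, u¹⁵v, u¹⁶v, u¹⁷v, u¹⁸v, u¹⁹v}.
No further products give new elements, so |G| = 46.

Answer: 46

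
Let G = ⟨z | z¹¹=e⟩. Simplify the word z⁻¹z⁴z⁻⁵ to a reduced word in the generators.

Multiply left to right, reducing at each step:
  (z¹⁰) · z⁴ = z³
  (z³) · z⁻⁵ = z⁹

Answer: z⁹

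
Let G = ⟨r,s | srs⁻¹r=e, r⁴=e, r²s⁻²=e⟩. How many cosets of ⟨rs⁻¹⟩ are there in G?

First find ord(rs⁻¹) by computing successive powers:
  (rs⁻¹)¹ = rs⁻¹, (rs⁻¹)² = r², (rs⁻¹)³ = rs, (rs⁻¹)⁴ = e.
So |⟨rs⁻¹⟩| = ord(rs⁻¹) = 4. With |G| = 8, by Lagrange [G : ⟨rs⁻¹⟩] = 8/4 = 2.

Answer: 2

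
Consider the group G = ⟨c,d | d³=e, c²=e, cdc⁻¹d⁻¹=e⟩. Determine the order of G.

Enumerate words in the generators, reducing via the relations: the distinct elements are
  {c, d, e, cd, d², cd²}.
No further products give new elements, so |G| = 6.

Answer: 6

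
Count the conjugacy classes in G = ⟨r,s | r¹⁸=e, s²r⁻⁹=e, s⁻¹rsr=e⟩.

The conjugacy classes (representative and size) are:
  [e] (size 1), [r¹⁷] (size 2), [r¹⁶] (size 2), [r³] (size 2), [r¹⁴] (size 2), [r¹³] (size 2), [r¹²] (size 2), [r¹¹] (size 2), [r¹⁰] (size 2), [r⁹] (size 1), [r⁸s] (size 9), [rs] (size 9).
Class equation: 1 + 2 + 2 + 2 + 2 + 2 + 2 + 2 + 2 + 1 + 9 + 9 = 36 = |G|. So G has 12 conjugacy classes.

Answer: 12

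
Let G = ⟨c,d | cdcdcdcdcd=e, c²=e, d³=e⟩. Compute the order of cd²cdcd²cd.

Compute successive powers until reaching e:
  (cd²cdcd²cd)¹ = cd²cdcd²cd, (cd²cdcd²cd)² = d²cdc, (cd²cdcd²cd)³ = cd²cd, (cd²cdcd²cd)⁴ = d²cdcd²cdc, (cd²cdcd²cd)⁵ = e.
The smallest positive k with (cd²cdcd²cd)ᵏ = e is 5.

Answer: 5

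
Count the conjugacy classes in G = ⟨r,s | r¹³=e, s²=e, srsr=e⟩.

The conjugacy classes (representative and size) are:
  [e] (size 1), [r¹²] (size 2), [r¹¹] (size 2), [r³] (size 2), [r⁴] (size 2), [r⁸] (size 2), [r⁶] (size 2), [s] (size 13).
Class equation: 1 + 2 + 2 + 2 + 2 + 2 + 2 + 13 = 26 = |G|. So G has 8 conjugacy classes.

Answer: 8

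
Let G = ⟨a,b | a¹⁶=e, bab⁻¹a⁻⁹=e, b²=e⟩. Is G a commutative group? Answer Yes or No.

a·b = ab but b·a = a⁹b, so a·b ≠ b·a and G is not abelian.

Answer: No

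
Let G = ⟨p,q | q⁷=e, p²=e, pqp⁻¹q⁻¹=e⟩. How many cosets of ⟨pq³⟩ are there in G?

First find ord(pq³) by computing successive powers:
  (pq³)¹ = pq³, (pq³)² = q⁶, (pq³)³ = pq², (pq³)⁴ = q⁵, (pq³)⁵ = pq, (pq³)⁶ = q⁴, (pq³)⁷ = p, (pq³)⁸ = q³, (pq³)⁹ = pq⁶, (pq³)¹⁰ = q², (pq³)¹¹ = pq⁵, (pq³)¹² = q, (pq³)¹³ = pq⁴, (pq³)¹⁴ = e.
So |⟨pq³⟩| = ord(pq³) = 14. With |G| = 14, by Lagrange [G : ⟨pq³⟩] = 14/14 = 1.

Answer: 1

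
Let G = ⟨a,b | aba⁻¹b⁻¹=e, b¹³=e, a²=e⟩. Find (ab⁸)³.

Compute successive powers of (ab⁸), reducing at each step:
  (ab⁸)²: (ab⁸) · a = b⁸;   (b⁸) · b⁸ = b³
  (ab⁸)³: (b³) · a = ab³;   (ab³) · b⁸ = ab¹¹

Answer: ab¹¹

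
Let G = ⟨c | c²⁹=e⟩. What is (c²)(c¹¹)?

Compute (c²) · (c¹¹) by multiplying left to right and reducing via the relations at each step:
  (c²) · c¹¹ = c¹³

Answer: c¹³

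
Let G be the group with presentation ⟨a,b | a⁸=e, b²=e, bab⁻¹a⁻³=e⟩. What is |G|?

Enumerate words in the generators, reducing via the relations: the distinct elements are
  {a, b, e, ab, a², a³, a⁴, a⁵, a⁶, a⁷, a²b, a³b, a⁴b, a⁵b, a⁶b, a⁷b}.
No further products give new elements, so |G| = 16.

Answer: 16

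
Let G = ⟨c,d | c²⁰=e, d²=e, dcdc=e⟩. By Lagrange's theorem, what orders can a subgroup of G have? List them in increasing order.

|G| = 40 = 2³ · 5. By Lagrange's theorem the order of any subgroup divides 40; the divisors of 40 are 1, 2, 4, 5, 8, 10, 20, 40.

Answer: 1, 2, 4, 5, 8, 10, 20, 40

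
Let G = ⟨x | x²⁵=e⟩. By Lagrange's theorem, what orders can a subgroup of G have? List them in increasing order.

|G| = 25 = 5². By Lagrange's theorem the order of any subgroup divides 25; the divisors of 25 are 1, 5, 25.

Answer: 1, 5, 25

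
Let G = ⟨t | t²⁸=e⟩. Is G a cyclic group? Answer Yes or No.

|G| = 28. The element t has order 28 (its powers give 28 distinct elements), so ⟨t⟩ = G and G is cyclic.

Answer: Yes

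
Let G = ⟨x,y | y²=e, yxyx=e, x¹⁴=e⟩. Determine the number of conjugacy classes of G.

The conjugacy classes (representative and size) are:
  [e] (size 1), [x¹³] (size 2), [x²] (size 2), [x³] (size 2), [x¹⁰] (size 2), [x⁵] (size 2), [x⁸] (size 2), [x⁷] (size 1), [x⁶y] (size 7), [x⁹y] (size 7).
Class equation: 1 + 2 + 2 + 2 + 2 + 2 + 2 + 1 + 7 + 7 = 28 = |G|. So G has 10 conjugacy classes.

Answer: 10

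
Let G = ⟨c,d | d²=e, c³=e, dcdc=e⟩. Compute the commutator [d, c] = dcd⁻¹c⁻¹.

[d, c] = d·c·d⁻¹·c⁻¹.
  d · c = c²d
  (c²d) · d = c²
  (c²) · (c²) = c

Answer: c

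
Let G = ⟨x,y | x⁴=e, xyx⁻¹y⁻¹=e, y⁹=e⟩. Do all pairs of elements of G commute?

Each pair of generators commutes: x·y = xy = y·x. Since the generators pairwise commute, every element of G commutes with every other, so G is abelian.

Answer: Yes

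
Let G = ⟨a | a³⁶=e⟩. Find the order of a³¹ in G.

Compute successive powers until reaching e:
  (a³¹)¹ = a³¹, (a³¹)² = a²⁶, (a³¹)³ = a²¹, (a³¹)⁴ = a¹⁶, (a³¹)⁵ = a¹¹, (a³¹)⁶ = a⁶, (a³¹)⁷ = a, (a³¹)⁸ = a³², (a³¹)⁹ = a²⁷, (a³¹)¹⁰ = a²², (a³¹)¹¹ = a¹⁷, (a³¹)¹² = a¹², (a³¹)¹³ = a⁷, (a³¹)¹⁴ = a², (a³¹)¹⁵ = a³³, (a³¹)¹⁶ = a²⁸, (a³¹)¹⁷ = a²³, (a³¹)¹⁸ = a¹⁸, (a³¹)¹⁹ = a¹³, (a³¹)²⁰ = a⁸, (a³¹)²¹ = a³, (a³¹)²² = a³⁴, (a³¹)²³ = a²⁹, (a³¹)²⁴ = a²⁴, (a³¹)²⁵ = a¹⁹, (a³¹)²⁶ = a¹⁴, (a³¹)²⁷ = a⁹, (a³¹)²⁸ = a⁴, (a³¹)²⁹ = a³⁵, (a³¹)³⁰ = a³⁰, (a³¹)³¹ = a²⁵, (a³¹)³² = a²⁰, (a³¹)³³ = a¹⁵, (a³¹)³⁴ = a¹⁰, (a³¹)³⁵ = a⁵, (a³¹)³⁶ = e.
The smallest positive k with (a³¹)ᵏ = e is 36.

Answer: 36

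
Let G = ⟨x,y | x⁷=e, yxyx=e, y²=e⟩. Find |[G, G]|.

G' = [G, G] is generated by all commutators. The generator-pair commutators are: [x, y] = x².
The subgroup they normally generate is {e, x, x², x³, x⁴, x⁵, x⁶}, of order 7.
Check: |G/G'| = 14/7 = 2 is the order of the abelianisation.

Answer: 7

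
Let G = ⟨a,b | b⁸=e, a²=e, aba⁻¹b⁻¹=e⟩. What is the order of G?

Enumerate words in the generators, reducing via the relations: the distinct elements are
  {a, b, e, ab, b², b³, b⁴, b⁵, b⁶, b⁷, ab², ab³, ab⁴, ab⁵, ab⁶, ab⁷}.
No further products give new elements, so |G| = 16.

Answer: 16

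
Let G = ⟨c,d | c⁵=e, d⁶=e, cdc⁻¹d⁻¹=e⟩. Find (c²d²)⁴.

Compute successive powers of (c²d²), reducing at each step:
  (c²d²)²: (c²d²) · c² = c⁴d²;   (c⁴d²) · d² = c⁴d⁴
  (c²d²)³: (c⁴d⁴) · c² = cd⁴;   (cd⁴) · d² = c
  (c²d²)⁴: c · c² = c³;   (c³) · d² = c³d²

Answer: c³d²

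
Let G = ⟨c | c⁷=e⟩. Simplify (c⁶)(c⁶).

Compute (c⁶) · (c⁶) by multiplying left to right and reducing via the relations at each step:
  (c⁶) · c⁶ = c⁵

Answer: c⁵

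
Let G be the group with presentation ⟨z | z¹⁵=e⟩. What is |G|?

G is generated by a single element, so G is cyclic. The relator gives z¹⁵ = e and no smaller power is forced to be e, so the 15 powers {e, z, z², z³, z⁴, z⁵, z⁶, z⁷, z⁸, z⁹, z¹², z¹³, z¹¹, z¹⁰, z¹⁴} are distinct. Hence |G| = 15.

Answer: 15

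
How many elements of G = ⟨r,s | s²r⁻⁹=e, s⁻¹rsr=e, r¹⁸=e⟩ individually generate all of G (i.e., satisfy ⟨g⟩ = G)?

⟨g⟩ = G would require ord(g) = |G| = 36, but the maximum element order in G is 18 < 36. So G is not cyclic and no single element generates it: the count is 0.

Answer: 0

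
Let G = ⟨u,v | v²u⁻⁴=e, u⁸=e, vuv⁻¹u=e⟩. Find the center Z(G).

An element z ∈ Z(G) iff z commutes with every generator.
For example u⁴ is central: (u⁴)·u = u⁵ = u·(u⁴); (u⁴)·v = v⁻¹ = v·(u⁴).
Whereas u ∉ Z(G) since u·v = uv ≠ u³v⁻¹ = v·u.
Checking each of the 16 elements this way gives Z(G) = {e, u⁴}, of order 2.

Answer: {e, u⁴}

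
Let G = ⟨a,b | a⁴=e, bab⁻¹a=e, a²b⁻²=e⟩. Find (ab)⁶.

Compute successive powers of (ab), reducing at each step:
  (ab)²: (ab) · a = b;   b · b = a²
  (ab)³: (a²) · a = a³;   (a³) · b = ab⁻¹
  (ab)⁴: (ab⁻¹) · a = b⁻¹;   (b⁻¹) · b = e
  (ab)⁵: e · a = a;   a · b = ab
  (ab)⁶: (ab) · a = b;   b · b = a²

Answer: a²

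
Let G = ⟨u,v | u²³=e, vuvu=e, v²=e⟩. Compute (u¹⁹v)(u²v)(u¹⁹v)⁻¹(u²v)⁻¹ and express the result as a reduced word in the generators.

[(u¹⁹v), (u²v)] = (u¹⁹v)·(u²v)·(u¹⁹v)⁻¹·(u²v)⁻¹.
  (u¹⁹v) · (u²v) = u¹⁷
  (u¹⁷) · (u¹⁹v) = u¹³v
  (u¹³v) · (u²v) = u¹¹

Answer: u¹¹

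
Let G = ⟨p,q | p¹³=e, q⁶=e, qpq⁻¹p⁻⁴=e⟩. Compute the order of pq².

Compute successive powers until reaching e:
  (pq²)¹ = pq², (pq²)² = p⁴q⁴, (pq²)³ = e.
The smallest positive k with (pq²)ᵏ = e is 3.

Answer: 3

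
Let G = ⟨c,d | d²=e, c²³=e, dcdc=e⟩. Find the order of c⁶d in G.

Compute successive powers until reaching e:
  (c⁶d)¹ = c⁶d, (c⁶d)² = e.
The smallest positive k with (c⁶d)ᵏ = e is 2.

Answer: 2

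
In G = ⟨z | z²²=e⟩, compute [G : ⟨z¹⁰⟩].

First find ord(z¹⁰) by computing successive powers:
  (z¹⁰)¹ = z¹⁰, (z¹⁰)² = z²⁰, (z¹⁰)³ = z⁸, (z¹⁰)⁴ = z¹⁸, (z¹⁰)⁵ = z⁶, (z¹⁰)⁶ = z¹⁶, (z¹⁰)⁷ = z⁴, (z¹⁰)⁸ = z¹⁴, (z¹⁰)⁹ = z², (z¹⁰)¹⁰ = z¹², (z¹⁰)¹¹ = e.
So |⟨z¹⁰⟩| = ord(z¹⁰) = 11. With |G| = 22, by Lagrange [G : ⟨z¹⁰⟩] = 22/11 = 2.

Answer: 2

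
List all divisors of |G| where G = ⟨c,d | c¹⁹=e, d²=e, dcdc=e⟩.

|G| = 38 = 2 · 19. By Lagrange's theorem the order of any subgroup divides 38; the divisors of 38 are 1, 2, 19, 38.

Answer: 1, 2, 19, 38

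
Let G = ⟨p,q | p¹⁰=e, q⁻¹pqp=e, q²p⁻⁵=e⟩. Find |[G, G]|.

G' = [G, G] is generated by all commutators. The generator-pair commutators are: [p, q] = p².
The subgroup they normally generate is {e, p², p⁴, p⁶, p⁸}, of order 5.
Check: |G/G'| = 20/5 = 4 is the order of the abelianisation.

Answer: 5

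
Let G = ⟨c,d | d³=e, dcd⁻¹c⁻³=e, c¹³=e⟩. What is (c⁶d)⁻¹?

The order of (c⁶d) is 3 (smallest k with (c⁶d)ᵏ = e), so (c⁶d)⁻¹ = (c⁶d)² = c¹¹d².
Check: (c⁶d) · (c¹¹d²) → (c⁶d) · c¹¹ = d;   d · d² = e, giving e as required.

Answer: c¹¹d²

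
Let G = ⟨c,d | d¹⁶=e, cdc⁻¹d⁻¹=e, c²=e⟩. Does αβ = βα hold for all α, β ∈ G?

Each pair of generators commutes: c·d = cd = d·c. Since the generators pairwise commute, every element of G commutes with every other, so G is abelian.

Answer: Yes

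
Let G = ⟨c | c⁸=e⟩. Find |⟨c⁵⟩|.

|⟨c⁵⟩| equals the order of c⁵. Compute successive powers until reaching e:
  (c⁵)¹ = c⁵, (c⁵)² = c², (c⁵)³ = c⁷, (c⁵)⁴ = c⁴, (c⁵)⁵ = c, (c⁵)⁶ = c⁶, (c⁵)⁷ = c³, (c⁵)⁸ = e.
The smallest positive k with (c⁵)ᵏ = e is 8, so |⟨c⁵⟩| = 8.

Answer: 8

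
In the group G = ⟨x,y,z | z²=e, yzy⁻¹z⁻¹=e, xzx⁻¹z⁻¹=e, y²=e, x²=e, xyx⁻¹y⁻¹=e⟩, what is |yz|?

Compute successive powers until reaching e:
  (yz)¹ = yz, (yz)² = e.
The smallest positive k with (yz)ᵏ = e is 2.

Answer: 2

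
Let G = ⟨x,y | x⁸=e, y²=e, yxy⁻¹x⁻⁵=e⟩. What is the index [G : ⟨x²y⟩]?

First find ord(x²y) by computing successive powers:
  (x²y)¹ = x²y, (x²y)² = x⁴, (x²y)³ = x⁶y, (x²y)⁴ = e.
So |⟨x²y⟩| = ord(x²y) = 4. With |G| = 16, by Lagrange [G : ⟨x²y⟩] = 16/4 = 4.

Answer: 4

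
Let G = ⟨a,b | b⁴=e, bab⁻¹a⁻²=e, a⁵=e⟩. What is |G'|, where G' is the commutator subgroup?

G' = [G, G] is generated by all commutators. The generator-pair commutators are: [a, b] = a⁴.
The subgroup they normally generate is {e, a, a², a³, a⁴}, of order 5.
Check: |G/G'| = 20/5 = 4 is the order of the abelianisation.

Answer: 5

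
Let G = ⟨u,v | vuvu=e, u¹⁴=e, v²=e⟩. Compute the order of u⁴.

Compute successive powers until reaching e:
  (u⁴)¹ = u⁴, (u⁴)² = u⁸, (u⁴)³ = u¹², (u⁴)⁴ = u², (u⁴)⁵ = u⁶, (u⁴)⁶ = u¹⁰, (u⁴)⁷ = e.
The smallest positive k with (u⁴)ᵏ = e is 7.

Answer: 7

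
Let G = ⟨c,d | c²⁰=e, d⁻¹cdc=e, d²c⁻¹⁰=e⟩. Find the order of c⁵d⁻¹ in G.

Compute successive powers until reaching e:
  (c⁵d⁻¹)¹ = c⁵d⁻¹, (c⁵d⁻¹)² = c¹⁰, (c⁵d⁻¹)³ = c⁵d, (c⁵d⁻¹)⁴ = e.
The smallest positive k with (c⁵d⁻¹)ᵏ = e is 4.

Answer: 4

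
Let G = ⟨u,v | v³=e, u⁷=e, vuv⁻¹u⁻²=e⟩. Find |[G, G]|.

G' = [G, G] is generated by all commutators. The generator-pair commutators are: [u, v] = u⁶.
The subgroup they normally generate is {e, u, u², u³, u⁴, u⁵, u⁶}, of order 7.
Check: |G/G'| = 21/7 = 3 is the order of the abelianisation.

Answer: 7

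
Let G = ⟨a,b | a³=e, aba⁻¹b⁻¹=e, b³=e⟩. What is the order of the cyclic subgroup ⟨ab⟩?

|⟨ab⟩| equals the order of ab. Compute successive powers until reaching e:
  (ab)¹ = ab, (ab)² = a²b², (ab)³ = e.
The smallest positive k with (ab)ᵏ = e is 3, so |⟨ab⟩| = 3.

Answer: 3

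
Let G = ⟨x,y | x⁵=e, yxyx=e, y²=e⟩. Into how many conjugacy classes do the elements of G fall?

The conjugacy classes (representative and size) are:
  [e] (size 1), [x] (size 2), [x²] (size 2), [y] (size 5).
Class equation: 1 + 2 + 2 + 5 = 10 = |G|. So G has 4 conjugacy classes.

Answer: 4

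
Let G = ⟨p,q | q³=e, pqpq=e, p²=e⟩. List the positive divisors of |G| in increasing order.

|G| = 6 = 2 · 3. By Lagrange's theorem the order of any subgroup divides 6; the divisors of 6 are 1, 2, 3, 6.

Answer: 1, 2, 3, 6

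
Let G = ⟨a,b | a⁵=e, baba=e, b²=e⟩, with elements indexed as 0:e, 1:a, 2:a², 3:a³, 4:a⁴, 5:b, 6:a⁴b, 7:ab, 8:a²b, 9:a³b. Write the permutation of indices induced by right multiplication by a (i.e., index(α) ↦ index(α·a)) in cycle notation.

(0 1 2 3 4)(5 6 9 8 7)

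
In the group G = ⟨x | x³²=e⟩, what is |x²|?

Compute successive powers until reaching e:
  (x²)¹ = x², (x²)² = x⁴, (x²)³ = x⁶, (x²)⁴ = x⁸, (x²)⁵ = x¹⁰, (x²)⁶ = x¹², (x²)⁷ = x¹⁴, (x²)⁸ = x¹⁶, (x²)⁹ = x¹⁸, (x²)¹⁰ = x²⁰, (x²)¹¹ = x²², (x²)¹² = x²⁴, (x²)¹³ = x²⁶, (x²)¹⁴ = x²⁸, (x²)¹⁵ = x³⁰, (x²)¹⁶ = e.
The smallest positive k with (x²)ᵏ = e is 16.

Answer: 16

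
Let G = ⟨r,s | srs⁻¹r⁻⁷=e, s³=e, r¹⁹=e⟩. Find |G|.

Enumerate words in the generators, reducing via the relations: the distinct elements are
  {e, r, s, rs, r², r³, r⁴, r⁵, r⁶, r⁷, r⁸, r⁹, s², rs², r²s, r³s, r¹², r¹³, r¹¹, r¹⁰, r¹⁴, r¹⁵, r¹⁶, r¹⁷, r¹⁸, r⁴s, r⁵s, r⁶s, r⁷s, r⁸s, r⁹s, r²s², r³s², r¹²s, r¹³s, r¹¹s, r¹⁰s, r¹⁴s, r¹⁵s, r¹⁶s, r¹⁷s, r¹⁸s, r⁴s², r⁵s², r⁶s², r⁷s², r⁸s², r⁹s², r¹²s², r¹³s², r¹¹s², r¹⁰s², r¹⁴s², r¹⁵s², r¹⁶s², r¹⁷s², r¹⁸s²}.
No further products give new elements, so |G| = 57.

Answer: 57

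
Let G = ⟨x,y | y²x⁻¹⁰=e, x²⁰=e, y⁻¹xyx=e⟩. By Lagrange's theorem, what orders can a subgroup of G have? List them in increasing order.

|G| = 40 = 2³ · 5. By Lagrange's theorem the order of any subgroup divides 40; the divisors of 40 are 1, 2, 4, 5, 8, 10, 20, 40.

Answer: 1, 2, 4, 5, 8, 10, 20, 40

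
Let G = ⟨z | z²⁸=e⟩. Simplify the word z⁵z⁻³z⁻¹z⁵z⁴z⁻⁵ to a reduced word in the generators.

Multiply left to right, reducing at each step:
  (z⁵) · z⁻³ = z²
  (z²) · z⁻¹ = z
  z · z⁵ = z⁶
  (z⁶) · z⁴ = z¹⁰
  (z¹⁰) · z⁻⁵ = z⁵

Answer: z⁵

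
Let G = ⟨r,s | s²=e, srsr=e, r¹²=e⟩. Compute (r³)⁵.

Compute successive powers of (r³), reducing at each step:
  (r³)²: (r³) · r³ = r⁶
  (r³)³: (r⁶) · r³ = r⁹
  (r³)⁴: (r⁹) · r³ = e
  (r³)⁵: e · r³ = r³

Answer: r³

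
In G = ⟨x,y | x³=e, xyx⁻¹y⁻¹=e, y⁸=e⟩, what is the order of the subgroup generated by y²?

|⟨y²⟩| equals the order of y². Compute successive powers until reaching e:
  (y²)¹ = y², (y²)² = y⁴, (y²)³ = y⁶, (y²)⁴ = e.
The smallest positive k with (y²)ᵏ = e is 4, so |⟨y²⟩| = 4.

Answer: 4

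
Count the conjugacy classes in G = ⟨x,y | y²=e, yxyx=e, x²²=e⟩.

The conjugacy classes (representative and size) are:
  [e] (size 1), [x] (size 2), [x²] (size 2), [x¹⁹] (size 2), [x⁴] (size 2), [x⁵] (size 2), [x⁶] (size 2), [x⁷] (size 2), [x⁸] (size 2), [x¹³] (size 2), [x¹⁰] (size 2), [x¹¹] (size 1), [x⁶y] (size 11), [xy] (size 11).
Class equation: 1 + 2 + 2 + 2 + 2 + 2 + 2 + 2 + 2 + 2 + 2 + 1 + 11 + 11 = 44 = |G|. So G has 14 conjugacy classes.

Answer: 14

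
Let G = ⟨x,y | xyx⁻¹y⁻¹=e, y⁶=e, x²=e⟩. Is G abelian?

Each pair of generators commutes: x·y = xy = y·x. Since the generators pairwise commute, every element of G commutes with every other, so G is abelian.

Answer: Yes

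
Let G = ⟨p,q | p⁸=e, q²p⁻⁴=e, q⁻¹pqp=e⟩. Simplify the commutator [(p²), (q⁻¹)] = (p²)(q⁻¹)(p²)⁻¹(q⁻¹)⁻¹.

[(p²), (q⁻¹)] = (p²)·(q⁻¹)·(p²)⁻¹·(q⁻¹)⁻¹.
  (p²) · (q⁻¹) = p²q⁻¹
  (p²q⁻¹) · (p⁶) = q
  q · q = p⁴

Answer: p⁴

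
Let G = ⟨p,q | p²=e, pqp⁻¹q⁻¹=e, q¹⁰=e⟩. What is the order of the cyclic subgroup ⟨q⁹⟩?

|⟨q⁹⟩| equals the order of q⁹. Compute successive powers until reaching e:
  (q⁹)¹ = q⁹, (q⁹)² = q⁸, (q⁹)³ = q⁷, (q⁹)⁴ = q⁶, (q⁹)⁵ = q⁵, (q⁹)⁶ = q⁴, (q⁹)⁷ = q³, (q⁹)⁸ = q², (q⁹)⁹ = q, (q⁹)¹⁰ = e.
The smallest positive k with (q⁹)ᵏ = e is 10, so |⟨q⁹⟩| = 10.

Answer: 10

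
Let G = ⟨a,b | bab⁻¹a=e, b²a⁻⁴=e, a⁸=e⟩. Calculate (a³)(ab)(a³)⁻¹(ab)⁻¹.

[(a³), (ab)] = (a³)·(ab)·(a³)⁻¹·(ab)⁻¹.
  (a³) · (ab) = b⁻¹
  (b⁻¹) · (a⁵) = a³b⁻¹
  (a³b⁻¹) · (ab⁻¹) = a⁶

Answer: a⁶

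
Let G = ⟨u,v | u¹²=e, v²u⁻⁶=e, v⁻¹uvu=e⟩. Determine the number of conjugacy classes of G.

The conjugacy classes (representative and size) are:
  [e] (size 1), [u¹¹] (size 2), [u²] (size 2), [u⁹] (size 2), [u⁴] (size 2), [u⁵] (size 2), [u⁶] (size 1), [u²v] (size 6), [uv] (size 6).
Class equation: 1 + 2 + 2 + 2 + 2 + 2 + 1 + 6 + 6 = 24 = |G|. So G has 9 conjugacy classes.

Answer: 9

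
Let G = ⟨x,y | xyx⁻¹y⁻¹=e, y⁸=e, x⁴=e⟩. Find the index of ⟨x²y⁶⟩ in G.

First find ord(x²y⁶) by computing successive powers:
  (x²y⁶)¹ = x²y⁶, (x²y⁶)² = y⁴, (x²y⁶)³ = x²y², (x²y⁶)⁴ = e.
So |⟨x²y⁶⟩| = ord(x²y⁶) = 4. With |G| = 32, by Lagrange [G : ⟨x²y⁶⟩] = 32/4 = 8.

Answer: 8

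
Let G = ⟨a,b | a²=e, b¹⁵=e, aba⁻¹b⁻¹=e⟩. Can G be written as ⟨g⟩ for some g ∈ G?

|G| = 30. The element ab has order 30 (its powers give 30 distinct elements), so ⟨ab⟩ = G and G is cyclic.

Answer: Yes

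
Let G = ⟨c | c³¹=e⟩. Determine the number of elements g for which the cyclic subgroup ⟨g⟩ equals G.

G is cyclic of order 31. An element generates G iff its order is 31, and a cyclic group of order 31 has exactly φ(31) = 30 such elements.

Answer: 30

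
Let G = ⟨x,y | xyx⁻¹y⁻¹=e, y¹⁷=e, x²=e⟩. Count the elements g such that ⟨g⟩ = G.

G is cyclic of order 34. An element generates G iff its order is 34, and a cyclic group of order 34 has exactly φ(34) = 16 such elements.

Answer: 16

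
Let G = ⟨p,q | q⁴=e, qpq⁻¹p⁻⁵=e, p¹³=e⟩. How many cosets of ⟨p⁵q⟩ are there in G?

First find ord(p⁵q) by computing successive powers:
  (p⁵q)¹ = p⁵q, (p⁵q)² = p⁴q², (p⁵q)³ = p¹²q³, (p⁵q)⁴ = e.
So |⟨p⁵q⟩| = ord(p⁵q) = 4. With |G| = 52, by Lagrange [G : ⟨p⁵q⟩] = 52/4 = 13.

Answer: 13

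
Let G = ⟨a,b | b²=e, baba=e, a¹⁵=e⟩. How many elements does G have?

Enumerate words in the generators, reducing via the relations: the distinct elements are
  {a, b, e, ab, a², a³, a⁴, a⁵, a⁶, a⁷, a⁸, a⁹, a²b, a³b, a¹², a¹³, a¹¹, a¹⁰, a¹⁴, a⁴b, a⁵b, a⁶b, a⁷b, a⁸b, a⁹b, a¹²b, a¹³b, a¹¹b, a¹⁰b, a¹⁴b}.
No further products give new elements, so |G| = 30.

Answer: 30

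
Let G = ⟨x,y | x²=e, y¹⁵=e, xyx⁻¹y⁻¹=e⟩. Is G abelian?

Each pair of generators commutes: x·y = xy = y·x. Since the generators pairwise commute, every element of G commutes with every other, so G is abelian.

Answer: Yes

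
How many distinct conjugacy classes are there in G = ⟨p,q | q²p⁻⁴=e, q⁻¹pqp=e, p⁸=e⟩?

The conjugacy classes (representative and size) are:
  [e] (size 1), [p⁷] (size 2), [p⁶] (size 2), [p³] (size 2), [p⁴] (size 1), [p²q⁻¹] (size 4), [p³q⁻¹] (size 4).
Class equation: 1 + 2 + 2 + 2 + 1 + 4 + 4 = 16 = |G|. So G has 7 conjugacy classes.

Answer: 7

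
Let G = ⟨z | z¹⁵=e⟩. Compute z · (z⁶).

Compute z · (z⁶) by multiplying left to right and reducing via the relations at each step:
  z · z⁶ = z⁷

Answer: z⁷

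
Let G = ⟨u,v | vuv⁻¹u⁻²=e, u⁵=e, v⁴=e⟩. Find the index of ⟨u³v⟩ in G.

First find ord(u³v) by computing successive powers:
  (u³v)¹ = u³v, (u³v)² = u⁴v², (u³v)³ = uv³, (u³v)⁴ = e.
So |⟨u³v⟩| = ord(u³v) = 4. With |G| = 20, by Lagrange [G : ⟨u³v⟩] = 20/4 = 5.

Answer: 5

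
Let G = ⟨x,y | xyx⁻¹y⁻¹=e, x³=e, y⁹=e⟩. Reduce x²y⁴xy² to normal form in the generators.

Multiply left to right, reducing at each step:
  (x²) · y⁴ = x²y⁴
  (x²y⁴) · x = y⁴
  (y⁴) · y² = y⁶

Answer: y⁶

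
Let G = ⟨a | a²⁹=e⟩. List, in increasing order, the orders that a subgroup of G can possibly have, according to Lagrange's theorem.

|G| = 29 = 29. By Lagrange's theorem the order of any subgroup divides 29; the divisors of 29 are 1, 29.

Answer: 1, 29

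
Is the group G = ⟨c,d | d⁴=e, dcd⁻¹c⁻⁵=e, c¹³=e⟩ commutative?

c·d = cd but d·c = c⁵d, so c·d ≠ d·c and G is not abelian.

Answer: No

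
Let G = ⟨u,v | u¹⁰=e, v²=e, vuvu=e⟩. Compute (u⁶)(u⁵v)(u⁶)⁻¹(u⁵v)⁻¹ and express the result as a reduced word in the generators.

[(u⁶), (u⁵v)] = (u⁶)·(u⁵v)·(u⁶)⁻¹·(u⁵v)⁻¹.
  (u⁶) · (u⁵v) = uv
  (uv) · (u⁴) = u⁷v
  (u⁷v) · (u⁵v) = u²

Answer: u²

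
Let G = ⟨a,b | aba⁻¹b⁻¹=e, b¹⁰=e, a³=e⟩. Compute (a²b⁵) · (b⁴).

Compute (a²b⁵) · (b⁴) by multiplying left to right and reducing via the relations at each step:
  (a²b⁵) · b⁴ = a²b⁹

Answer: a²b⁹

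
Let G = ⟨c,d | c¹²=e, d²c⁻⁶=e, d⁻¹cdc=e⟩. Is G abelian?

c·d = cd but d·c = c⁵d⁻¹, so c·d ≠ d·c and G is not abelian.

Answer: No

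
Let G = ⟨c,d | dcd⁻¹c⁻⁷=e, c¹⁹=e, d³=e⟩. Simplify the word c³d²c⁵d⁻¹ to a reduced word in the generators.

Multiply left to right, reducing at each step:
  (c³) · d² = c³d²
  (c³d²) · c⁵ = cd²
  (cd²) · d⁻¹ = cd

Answer: cd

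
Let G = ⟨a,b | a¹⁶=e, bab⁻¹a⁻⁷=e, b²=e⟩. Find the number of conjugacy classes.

The conjugacy classes (representative and size) are:
  [e] (size 1), [a] (size 2), [a¹⁴] (size 2), [a³] (size 2), [a⁴] (size 2), [a¹⁰] (size 2), [a⁸] (size 1), [a⁹] (size 2), [a¹¹] (size 2), [a¹⁰b] (size 8), [ab] (size 8).
Class equation: 1 + 2 + 2 + 2 + 2 + 2 + 1 + 2 + 2 + 8 + 8 = 32 = |G|. So G has 11 conjugacy classes.

Answer: 11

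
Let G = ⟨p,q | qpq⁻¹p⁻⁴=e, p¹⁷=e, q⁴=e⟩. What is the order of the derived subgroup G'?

G' = [G, G] is generated by all commutators. The generator-pair commutators are: [p, q] = p¹⁴.
The subgroup they normally generate is {e, p, p², p³, p⁴, p⁵, p⁶, p⁷, p⁸, p⁹, p¹⁰, p¹¹, p¹², p¹³, p¹⁴, p¹⁵, p¹⁶}, of order 17.
Check: |G/G'| = 68/17 = 4 is the order of the abelianisation.

Answer: 17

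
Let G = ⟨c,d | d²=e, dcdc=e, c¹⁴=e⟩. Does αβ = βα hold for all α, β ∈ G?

c·d = cd but d·c = c¹³d, so c·d ≠ d·c and G is not abelian.

Answer: No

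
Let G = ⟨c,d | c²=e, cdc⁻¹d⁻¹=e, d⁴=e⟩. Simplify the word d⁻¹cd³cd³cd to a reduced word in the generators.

Multiply left to right, reducing at each step:
  (d³) · c = cd³
  (cd³) · d³ = cd²
  (cd²) · c = d²
  (d²) · d³ = d
  d · c = cd
  (cd) · d = cd²

Answer: cd²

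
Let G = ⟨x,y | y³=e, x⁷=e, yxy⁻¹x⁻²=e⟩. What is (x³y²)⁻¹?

The order of (x³y²) is 3 (smallest k with (x³y²)ᵏ = e), so (x³y²)⁻¹ = (x³y²)² = xy.
Check: (x³y²) · (xy) → (x³y²) · x = y²;   (y²) · y = e, giving e as required.

Answer: xy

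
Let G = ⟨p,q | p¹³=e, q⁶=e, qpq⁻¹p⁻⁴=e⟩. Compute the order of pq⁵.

Compute successive powers until reaching e:
  (pq⁵)¹ = pq⁵, (pq⁵)² = p¹¹q⁴, (pq⁵)³ = p⁷q³, (pq⁵)⁴ = p⁶q², (pq⁵)⁵ = p⁹q, (pq⁵)⁶ = e.
The smallest positive k with (pq⁵)ᵏ = e is 6.

Answer: 6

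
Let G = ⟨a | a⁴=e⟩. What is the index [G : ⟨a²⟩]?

First find ord(a²) by computing successive powers:
  (a²)¹ = a², (a²)² = e.
So |⟨a²⟩| = ord(a²) = 2. With |G| = 4, by Lagrange [G : ⟨a²⟩] = 4/2 = 2.

Answer: 2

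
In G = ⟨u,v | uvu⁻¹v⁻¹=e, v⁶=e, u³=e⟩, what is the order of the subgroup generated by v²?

|⟨v²⟩| equals the order of v². Compute successive powers until reaching e:
  (v²)¹ = v², (v²)² = v⁴, (v²)³ = e.
The smallest positive k with (v²)ᵏ = e is 3, so |⟨v²⟩| = 3.

Answer: 3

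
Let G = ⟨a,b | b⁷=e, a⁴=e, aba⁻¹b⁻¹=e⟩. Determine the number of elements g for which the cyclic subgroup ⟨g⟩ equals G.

G is cyclic of order 28. An element generates G iff its order is 28, and a cyclic group of order 28 has exactly φ(28) = 12 such elements.

Answer: 12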